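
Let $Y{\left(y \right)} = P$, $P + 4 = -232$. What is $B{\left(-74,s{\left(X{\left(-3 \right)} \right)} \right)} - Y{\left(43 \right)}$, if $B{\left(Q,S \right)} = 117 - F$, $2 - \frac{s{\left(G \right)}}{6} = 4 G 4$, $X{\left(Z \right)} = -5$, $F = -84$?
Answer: $437$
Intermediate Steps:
$s{\left(G \right)} = 12 - 96 G$ ($s{\left(G \right)} = 12 - 6 \cdot 4 G 4 = 12 - 6 \cdot 16 G = 12 - 96 G$)
$B{\left(Q,S \right)} = 201$ ($B{\left(Q,S \right)} = 117 - -84 = 117 + 84 = 201$)
$P = -236$ ($P = -4 - 232 = -236$)
$Y{\left(y \right)} = -236$
$B{\left(-74,s{\left(X{\left(-3 \right)} \right)} \right)} - Y{\left(43 \right)} = 201 - -236 = 201 + 236 = 437$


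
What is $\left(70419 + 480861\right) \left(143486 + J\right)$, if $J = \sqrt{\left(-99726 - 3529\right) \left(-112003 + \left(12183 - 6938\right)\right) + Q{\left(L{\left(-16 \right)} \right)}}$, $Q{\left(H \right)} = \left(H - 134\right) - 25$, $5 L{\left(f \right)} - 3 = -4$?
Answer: $79100962080 + 110256 \sqrt{275582428270} \approx 1.3698 \cdot 10^{11}$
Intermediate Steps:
$L{\left(f \right)} = - \frac{1}{5}$ ($L{\left(f \right)} = \frac{3}{5} + \frac{1}{5} \left(-4\right) = \frac{3}{5} - \frac{4}{5} = - \frac{1}{5}$)
$Q{\left(H \right)} = -159 + H$ ($Q{\left(H \right)} = \left(-134 + H\right) - 25 = -159 + H$)
$J = \frac{\sqrt{275582428270}}{5}$ ($J = \sqrt{\left(-99726 - 3529\right) \left(-112003 + \left(12183 - 6938\right)\right) - \frac{796}{5}} = \sqrt{- 103255 \left(-112003 + 5245\right) - \frac{796}{5}} = \sqrt{\left(-103255\right) \left(-106758\right) - \frac{796}{5}} = \sqrt{11023297290 - \frac{796}{5}} = \sqrt{\frac{55116485654}{5}} = \frac{\sqrt{275582428270}}{5} \approx 1.0499 \cdot 10^{5}$)
$\left(70419 + 480861\right) \left(143486 + J\right) = \left(70419 + 480861\right) \left(143486 + \frac{\sqrt{275582428270}}{5}\right) = 551280 \left(143486 + \frac{\sqrt{275582428270}}{5}\right) = 79100962080 + 110256 \sqrt{275582428270}$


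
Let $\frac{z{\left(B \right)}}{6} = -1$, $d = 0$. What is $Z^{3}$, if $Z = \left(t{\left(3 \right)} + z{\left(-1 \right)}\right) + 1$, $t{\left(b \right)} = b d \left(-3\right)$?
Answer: $-125$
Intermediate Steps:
$z{\left(B \right)} = -6$ ($z{\left(B \right)} = 6 \left(-1\right) = -6$)
$t{\left(b \right)} = 0$ ($t{\left(b \right)} = b 0 \left(-3\right) = 0 \left(-3\right) = 0$)
$Z = -5$ ($Z = \left(0 - 6\right) + 1 = -6 + 1 = -5$)
$Z^{3} = \left(-5\right)^{3} = -125$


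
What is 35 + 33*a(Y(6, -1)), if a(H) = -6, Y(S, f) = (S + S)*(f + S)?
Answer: -163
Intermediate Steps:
Y(S, f) = 2*S*(S + f) (Y(S, f) = (2*S)*(S + f) = 2*S*(S + f))
35 + 33*a(Y(6, -1)) = 35 + 33*(-6) = 35 - 198 = -163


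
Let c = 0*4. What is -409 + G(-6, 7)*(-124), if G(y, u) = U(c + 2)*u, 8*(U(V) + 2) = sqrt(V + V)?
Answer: 1110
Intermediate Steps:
c = 0
U(V) = -2 + sqrt(2)*sqrt(V)/8 (U(V) = -2 + sqrt(V + V)/8 = -2 + sqrt(2*V)/8 = -2 + (sqrt(2)*sqrt(V))/8 = -2 + sqrt(2)*sqrt(V)/8)
G(y, u) = -7*u/4 (G(y, u) = (-2 + sqrt(2)*sqrt(0 + 2)/8)*u = (-2 + sqrt(2)*sqrt(2)/8)*u = (-2 + 1/4)*u = -7*u/4)
-409 + G(-6, 7)*(-124) = -409 - 7/4*7*(-124) = -409 - 49/4*(-124) = -409 + 1519 = 1110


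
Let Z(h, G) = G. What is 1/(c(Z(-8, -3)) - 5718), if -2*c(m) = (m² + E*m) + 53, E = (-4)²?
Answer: -1/5725 ≈ -0.00017467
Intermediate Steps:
E = 16
c(m) = -53/2 - 8*m - m²/2 (c(m) = -((m² + 16*m) + 53)/2 = -(53 + m² + 16*m)/2 = -53/2 - 8*m - m²/2)
1/(c(Z(-8, -3)) - 5718) = 1/((-53/2 - 8*(-3) - ½*(-3)²) - 5718) = 1/((-53/2 + 24 - ½*9) - 5718) = 1/((-53/2 + 24 - 9/2) - 5718) = 1/(-7 - 5718) = 1/(-5725) = -1/5725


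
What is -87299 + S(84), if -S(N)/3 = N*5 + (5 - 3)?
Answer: -88565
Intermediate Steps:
S(N) = -6 - 15*N (S(N) = -3*(N*5 + (5 - 3)) = -3*(5*N + 2) = -3*(2 + 5*N) = -6 - 15*N)
-87299 + S(84) = -87299 + (-6 - 15*84) = -87299 + (-6 - 1260) = -87299 - 1266 = -88565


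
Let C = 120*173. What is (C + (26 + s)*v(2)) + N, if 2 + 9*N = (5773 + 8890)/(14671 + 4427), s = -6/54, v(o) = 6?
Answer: 3594945791/171882 ≈ 20915.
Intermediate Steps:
C = 20760
s = -⅑ (s = -6*1/54 = -⅑ ≈ -0.11111)
N = -23533/171882 (N = -2/9 + ((5773 + 8890)/(14671 + 4427))/9 = -2/9 + (14663/19098)/9 = -2/9 + (14663*(1/19098))/9 = -2/9 + (⅑)*(14663/19098) = -2/9 + 14663/171882 = -23533/171882 ≈ -0.13691)
(C + (26 + s)*v(2)) + N = (20760 + (26 - ⅑)*6) - 23533/171882 = (20760 + (233/9)*6) - 23533/171882 = (20760 + 466/3) - 23533/171882 = 62746/3 - 23533/171882 = 3594945791/171882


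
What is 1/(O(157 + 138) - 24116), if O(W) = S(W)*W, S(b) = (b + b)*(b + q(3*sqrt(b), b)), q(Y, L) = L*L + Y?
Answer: 3799505471/57744947189389817989 - 261075*sqrt(295)/115489894378779635978 ≈ 6.5759e-11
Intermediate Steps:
q(Y, L) = Y + L**2 (q(Y, L) = L**2 + Y = Y + L**2)
S(b) = 2*b*(b + b**2 + 3*sqrt(b)) (S(b) = (b + b)*(b + (3*sqrt(b) + b**2)) = (2*b)*(b + (b**2 + 3*sqrt(b))) = (2*b)*(b + b**2 + 3*sqrt(b)) = 2*b*(b + b**2 + 3*sqrt(b)))
O(W) = 2*W**2*(W + W**2 + 3*sqrt(W)) (O(W) = (2*W*(W + W**2 + 3*sqrt(W)))*W = 2*W**2*(W + W**2 + 3*sqrt(W)))
1/(O(157 + 138) - 24116) = 1/((2*(157 + 138)**3 + 2*(157 + 138)**4 + 6*(157 + 138)**(5/2)) - 24116) = 1/((2*295**3 + 2*295**4 + 6*295**(5/2)) - 24116) = 1/((2*25672375 + 2*7573350625 + 6*(87025*sqrt(295))) - 24116) = 1/((51344750 + 15146701250 + 522150*sqrt(295)) - 24116) = 1/((15198046000 + 522150*sqrt(295)) - 24116) = 1/(15198021884 + 522150*sqrt(295))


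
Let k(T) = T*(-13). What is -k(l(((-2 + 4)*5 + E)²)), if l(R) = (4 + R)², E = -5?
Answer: 10933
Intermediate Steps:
k(T) = -13*T
-k(l(((-2 + 4)*5 + E)²)) = -(-13)*(4 + ((-2 + 4)*5 - 5)²)² = -(-13)*(4 + (2*5 - 5)²)² = -(-13)*(4 + (10 - 5)²)² = -(-13)*(4 + 5²)² = -(-13)*(4 + 25)² = -(-13)*29² = -(-13)*841 = -1*(-10933) = 10933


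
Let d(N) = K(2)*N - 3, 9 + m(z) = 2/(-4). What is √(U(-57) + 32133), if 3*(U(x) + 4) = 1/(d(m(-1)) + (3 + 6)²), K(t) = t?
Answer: √1006569618/177 ≈ 179.25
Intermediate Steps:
m(z) = -19/2 (m(z) = -9 + 2/(-4) = -9 + 2*(-¼) = -9 - ½ = -19/2)
d(N) = -3 + 2*N (d(N) = 2*N - 3 = -3 + 2*N)
U(x) = -707/177 (U(x) = -4 + 1/(3*((-3 + 2*(-19/2)) + (3 + 6)²)) = -4 + 1/(3*((-3 - 19) + 9²)) = -4 + 1/(3*(-22 + 81)) = -4 + (⅓)/59 = -4 + (⅓)*(1/59) = -4 + 1/177 = -707/177)
√(U(-57) + 32133) = √(-707/177 + 32133) = √(5686834/177) = √1006569618/177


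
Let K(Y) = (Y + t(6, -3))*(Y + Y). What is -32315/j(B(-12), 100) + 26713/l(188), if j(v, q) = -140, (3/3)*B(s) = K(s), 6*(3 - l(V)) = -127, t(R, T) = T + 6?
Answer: 5424919/4060 ≈ 1336.2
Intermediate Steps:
t(R, T) = 6 + T
l(V) = 145/6 (l(V) = 3 - ⅙*(-127) = 3 + 127/6 = 145/6)
K(Y) = 2*Y*(3 + Y) (K(Y) = (Y + (6 - 3))*(Y + Y) = (Y + 3)*(2*Y) = (3 + Y)*(2*Y) = 2*Y*(3 + Y))
B(s) = 2*s*(3 + s)
-32315/j(B(-12), 100) + 26713/l(188) = -32315/(-140) + 26713/(145/6) = -32315*(-1/140) + 26713*(6/145) = 6463/28 + 160278/145 = 5424919/4060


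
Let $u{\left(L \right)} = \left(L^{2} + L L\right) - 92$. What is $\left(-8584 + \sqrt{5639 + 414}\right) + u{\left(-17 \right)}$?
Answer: $-8098 + \sqrt{6053} \approx -8020.2$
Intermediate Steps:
$u{\left(L \right)} = -92 + 2 L^{2}$ ($u{\left(L \right)} = \left(L^{2} + L^{2}\right) - 92 = 2 L^{2} - 92 = -92 + 2 L^{2}$)
$\left(-8584 + \sqrt{5639 + 414}\right) + u{\left(-17 \right)} = \left(-8584 + \sqrt{5639 + 414}\right) - \left(92 - 2 \left(-17\right)^{2}\right) = \left(-8584 + \sqrt{6053}\right) + \left(-92 + 2 \cdot 289\right) = \left(-8584 + \sqrt{6053}\right) + \left(-92 + 578\right) = \left(-8584 + \sqrt{6053}\right) + 486 = -8098 + \sqrt{6053}$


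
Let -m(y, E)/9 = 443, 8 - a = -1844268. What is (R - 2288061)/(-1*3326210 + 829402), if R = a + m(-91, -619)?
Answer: 111943/624202 ≈ 0.17934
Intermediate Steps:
a = 1844276 (a = 8 - 1*(-1844268) = 8 + 1844268 = 1844276)
m(y, E) = -3987 (m(y, E) = -9*443 = -3987)
R = 1840289 (R = 1844276 - 3987 = 1840289)
(R - 2288061)/(-1*3326210 + 829402) = (1840289 - 2288061)/(-1*3326210 + 829402) = -447772/(-3326210 + 829402) = -447772/(-2496808) = -447772*(-1/2496808) = 111943/624202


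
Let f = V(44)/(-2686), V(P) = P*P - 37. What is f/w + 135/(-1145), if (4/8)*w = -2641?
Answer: -382626333/3248926508 ≈ -0.11777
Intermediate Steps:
w = -5282 (w = 2*(-2641) = -5282)
V(P) = -37 + P² (V(P) = P² - 37 = -37 + P²)
f = -1899/2686 (f = (-37 + 44²)/(-2686) = (-37 + 1936)*(-1/2686) = 1899*(-1/2686) = -1899/2686 ≈ -0.70700)
f/w + 135/(-1145) = -1899/2686/(-5282) + 135/(-1145) = -1899/2686*(-1/5282) + 135*(-1/1145) = 1899/14187452 - 27/229 = -382626333/3248926508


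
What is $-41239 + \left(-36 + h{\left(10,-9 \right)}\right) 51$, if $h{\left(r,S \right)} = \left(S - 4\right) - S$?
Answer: $-43279$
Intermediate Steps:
$h{\left(r,S \right)} = -4$ ($h{\left(r,S \right)} = \left(S - 4\right) - S = \left(-4 + S\right) - S = -4$)
$-41239 + \left(-36 + h{\left(10,-9 \right)}\right) 51 = -41239 + \left(-36 - 4\right) 51 = -41239 - 2040 = -43279$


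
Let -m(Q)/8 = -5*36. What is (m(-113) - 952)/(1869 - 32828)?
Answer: -488/30959 ≈ -0.015763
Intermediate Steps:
m(Q) = 1440 (m(Q) = -(-40)*36 = -8*(-180) = 1440)
(m(-113) - 952)/(1869 - 32828) = (1440 - 952)/(1869 - 32828) = 488/(-30959) = 488*(-1/30959) = -488/30959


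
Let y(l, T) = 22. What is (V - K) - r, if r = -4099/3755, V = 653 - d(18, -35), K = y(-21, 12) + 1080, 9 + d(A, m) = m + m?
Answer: -1385251/3755 ≈ -368.91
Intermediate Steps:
d(A, m) = -9 + 2*m (d(A, m) = -9 + (m + m) = -9 + 2*m)
K = 1102 (K = 22 + 1080 = 1102)
V = 732 (V = 653 - (-9 + 2*(-35)) = 653 - (-9 - 70) = 653 - 1*(-79) = 653 + 79 = 732)
r = -4099/3755 (r = -4099*1/3755 = -4099/3755 ≈ -1.0916)
(V - K) - r = (732 - 1*1102) - 1*(-4099/3755) = (732 - 1102) + 4099/3755 = -370 + 4099/3755 = -1385251/3755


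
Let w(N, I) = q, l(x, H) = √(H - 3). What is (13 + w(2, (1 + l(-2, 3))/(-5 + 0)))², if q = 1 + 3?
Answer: 289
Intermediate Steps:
l(x, H) = √(-3 + H)
q = 4
w(N, I) = 4
(13 + w(2, (1 + l(-2, 3))/(-5 + 0)))² = (13 + 4)² = 17² = 289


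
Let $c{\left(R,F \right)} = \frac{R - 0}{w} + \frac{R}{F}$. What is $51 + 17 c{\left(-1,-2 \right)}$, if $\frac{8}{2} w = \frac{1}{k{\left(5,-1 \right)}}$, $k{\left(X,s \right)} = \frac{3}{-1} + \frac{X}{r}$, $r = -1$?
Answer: $\frac{1207}{2} \approx 603.5$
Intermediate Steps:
$k{\left(X,s \right)} = -3 - X$ ($k{\left(X,s \right)} = \frac{3}{-1} + \frac{X}{-1} = 3 \left(-1\right) + X \left(-1\right) = -3 - X$)
$w = - \frac{1}{32}$ ($w = \frac{1}{4 \left(-3 - 5\right)} = \frac{1}{4 \left(-8\right)} = \frac{1}{4} \left(- \frac{1}{8}\right) = - \frac{1}{32} \approx -0.03125$)
$c{\left(R,F \right)} = - 32 R + \frac{R}{F}$ ($c{\left(R,F \right)} = \frac{R - 0}{- \frac{1}{32}} + \frac{R}{F} = \left(R + 0\right) \left(-32\right) + \frac{R}{F} = R \left(-32\right) + \frac{R}{F} = - 32 R + \frac{R}{F}$)
$51 + 17 c{\left(-1,-2 \right)} = 51 + 17 \left(\left(-32\right) \left(-1\right) - \frac{1}{-2}\right) = 51 + 17 \left(32 - - \frac{1}{2}\right) = 51 + 17 \left(32 + \frac{1}{2}\right) = 51 + 17 \cdot \frac{65}{2} = 51 + \frac{1105}{2} = \frac{1207}{2}$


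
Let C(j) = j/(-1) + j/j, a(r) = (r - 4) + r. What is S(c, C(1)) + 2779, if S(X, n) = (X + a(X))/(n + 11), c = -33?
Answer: 30466/11 ≈ 2769.6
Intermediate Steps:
a(r) = -4 + 2*r (a(r) = (-4 + r) + r = -4 + 2*r)
C(j) = 1 - j (C(j) = j*(-1) + 1 = -j + 1 = 1 - j)
S(X, n) = (-4 + 3*X)/(11 + n) (S(X, n) = (X + (-4 + 2*X))/(n + 11) = (-4 + 3*X)/(11 + n))
S(c, C(1)) + 2779 = (-4 + 3*(-33))/(11 + (1 - 1*1)) + 2779 = (-4 - 99)/(11 + (1 - 1)) + 2779 = -103/(11 + 0) + 2779 = -103/11 + 2779 = 30466/11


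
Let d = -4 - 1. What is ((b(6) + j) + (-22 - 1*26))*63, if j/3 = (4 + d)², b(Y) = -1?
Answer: -2898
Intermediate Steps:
d = -5
j = 3 (j = 3*(4 - 5)² = 3*(-1)² = 3*1 = 3)
((b(6) + j) + (-22 - 1*26))*63 = ((-1 + 3) + (-22 - 1*26))*63 = (2 + (-22 - 26))*63 = (2 - 48)*63 = -46*63 = -2898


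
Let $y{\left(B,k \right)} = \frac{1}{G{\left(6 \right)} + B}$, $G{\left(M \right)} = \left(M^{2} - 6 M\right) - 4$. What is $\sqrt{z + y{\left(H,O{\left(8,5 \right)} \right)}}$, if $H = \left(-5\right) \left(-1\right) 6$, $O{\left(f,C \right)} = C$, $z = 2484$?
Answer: $\frac{\sqrt{1679210}}{26} \approx 49.84$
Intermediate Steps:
$G{\left(M \right)} = -4 + M^{2} - 6 M$
$H = 30$ ($H = 5 \cdot 6 = 30$)
$y{\left(B,k \right)} = \frac{1}{-4 + B}$ ($y{\left(B,k \right)} = \frac{1}{\left(-4 + 6^{2} - 36\right) + B} = \frac{1}{\left(-4 + 36 - 36\right) + B} = \frac{1}{-4 + B}$)
$\sqrt{z + y{\left(H,O{\left(8,5 \right)} \right)}} = \sqrt{2484 + \frac{1}{-4 + 30}} = \sqrt{2484 + \frac{1}{26}} = \sqrt{\frac{64585}{26}} = \frac{\sqrt{1679210}}{26}$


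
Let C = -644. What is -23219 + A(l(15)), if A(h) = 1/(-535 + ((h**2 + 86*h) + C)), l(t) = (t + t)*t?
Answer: -5573047598/240021 ≈ -23219.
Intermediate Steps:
l(t) = 2*t**2 (l(t) = (2*t)*t = 2*t**2)
A(h) = 1/(-1179 + h**2 + 86*h) (A(h) = 1/(-535 + ((h**2 + 86*h) - 644)) = 1/(-535 + (-644 + h**2 + 86*h)) = 1/(-1179 + h**2 + 86*h))
-23219 + A(l(15)) = -23219 + 1/(-1179 + (2*15**2)**2 + 86*(2*15**2)) = -23219 + 1/(-1179 + (2*225)**2 + 86*(2*225)) = -23219 + 1/(-1179 + 450**2 + 86*450) = -23219 + 1/(-1179 + 202500 + 38700) = -23219 + 1/240021 = -5573047598/240021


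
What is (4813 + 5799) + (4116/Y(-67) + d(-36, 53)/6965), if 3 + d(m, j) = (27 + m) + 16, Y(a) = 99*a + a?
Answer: 24759282243/2333275 ≈ 10611.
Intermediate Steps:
Y(a) = 100*a
d(m, j) = 40 + m (d(m, j) = -3 + ((27 + m) + 16) = -3 + (43 + m) = 40 + m)
(4813 + 5799) + (4116/Y(-67) + d(-36, 53)/6965) = (4813 + 5799) + (4116/((100*(-67))) + (40 - 36)/6965) = 10612 + (4116/(-6700) + 4*(1/6965)) = 10612 + (4116*(-1/6700) + 4/6965) = 10612 + (-1029/1675 + 4/6965) = 10612 - 1432057/2333275 = 24759282243/2333275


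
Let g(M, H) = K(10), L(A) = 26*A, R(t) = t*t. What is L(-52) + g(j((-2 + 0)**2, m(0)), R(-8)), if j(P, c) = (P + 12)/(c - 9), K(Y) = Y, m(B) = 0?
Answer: -1342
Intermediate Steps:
R(t) = t**2
j(P, c) = (12 + P)/(-9 + c)
g(M, H) = 10
L(-52) + g(j((-2 + 0)**2, m(0)), R(-8)) = 26*(-52) + 10 = -1352 + 10 = -1342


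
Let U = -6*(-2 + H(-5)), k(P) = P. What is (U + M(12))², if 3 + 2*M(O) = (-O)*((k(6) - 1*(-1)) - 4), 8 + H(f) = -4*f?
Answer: 25281/4 ≈ 6320.3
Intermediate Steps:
H(f) = -8 - 4*f
U = -60 (U = -6*(-2 + (-8 - 4*(-5))) = -6*(-2 + (-8 + 20)) = -6*(-2 + 12) = -6*10 = -60)
M(O) = -3/2 - 3*O/2 (M(O) = -3/2 + ((-O)*((6 - 1*(-1)) - 4))/2 = -3/2 + ((-O)*((6 + 1) - 4))/2 = -3/2 + ((-O)*(7 - 4))/2 = -3/2 + (-O*3)/2 = -3/2 + (-3*O)/2 = -3/2 - 3*O/2)
(U + M(12))² = (-60 + (-3/2 - 3/2*12))² = (-60 + (-3/2 - 18))² = (-60 - 39/2)² = (-159/2)² = 25281/4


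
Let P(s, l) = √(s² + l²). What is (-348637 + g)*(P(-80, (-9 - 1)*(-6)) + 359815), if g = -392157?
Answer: -266622872510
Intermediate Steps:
P(s, l) = √(l² + s²)
(-348637 + g)*(P(-80, (-9 - 1)*(-6)) + 359815) = (-348637 - 392157)*(√(((-9 - 1)*(-6))² + (-80)²) + 359815) = -740794*(√((-10*(-6))² + 6400) + 359815) = -740794*(√(60² + 6400) + 359815) = -740794*(√(3600 + 6400) + 359815) = -740794*(√10000 + 359815) = -740794*(100 + 359815) = -740794*359915 = -266622872510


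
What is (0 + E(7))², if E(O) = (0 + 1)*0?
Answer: 0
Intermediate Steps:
E(O) = 0 (E(O) = 1*0 = 0)
(0 + E(7))² = (0 + 0)² = 0² = 0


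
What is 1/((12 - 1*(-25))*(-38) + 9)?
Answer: -1/1397 ≈ -0.00071582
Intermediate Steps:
1/((12 - 1*(-25))*(-38) + 9) = 1/((12 + 25)*(-38) + 9) = 1/(37*(-38) + 9) = 1/(-1406 + 9) = 1/(-1397) = -1/1397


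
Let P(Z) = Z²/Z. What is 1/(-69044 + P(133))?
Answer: -1/68911 ≈ -1.4511e-5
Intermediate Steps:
P(Z) = Z
1/(-69044 + P(133)) = 1/(-69044 + 133) = 1/(-68911) = -1/68911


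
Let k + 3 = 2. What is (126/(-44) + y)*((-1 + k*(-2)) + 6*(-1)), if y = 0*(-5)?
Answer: 315/22 ≈ 14.318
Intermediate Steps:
k = -1 (k = -3 + 2 = -1)
y = 0
(126/(-44) + y)*((-1 + k*(-2)) + 6*(-1)) = (126/(-44) + 0)*((-1 - 1*(-2)) + 6*(-1)) = (126*(-1/44) + 0)*((-1 + 2) - 6) = (-63/22 + 0)*(1 - 6) = -63/22*(-5) = 315/22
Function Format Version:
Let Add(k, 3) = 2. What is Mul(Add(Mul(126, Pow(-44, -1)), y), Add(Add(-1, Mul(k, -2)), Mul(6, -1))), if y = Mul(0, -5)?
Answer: Rational(315, 22) ≈ 14.318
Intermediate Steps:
k = -1 (k = Add(-3, 2) = -1)
y = 0
Mul(Add(Mul(126, Pow(-44, -1)), y), Add(Add(-1, Mul(k, -2)), Mul(6, -1))) = Mul(Add(Mul(126, Pow(-44, -1)), 0), Add(Add(-1, Mul(-1, -2)), Mul(6, -1))) = Mul(Add(Mul(126, Rational(-1, 44)), 0), Add(Add(-1, 2), -6)) = Mul(Add(Rational(-63, 22), 0), Add(1, -6)) = Mul(Rational(-63, 22), -5) = Rational(315, 22)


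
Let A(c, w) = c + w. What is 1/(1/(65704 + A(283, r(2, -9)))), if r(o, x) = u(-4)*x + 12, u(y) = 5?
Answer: 65954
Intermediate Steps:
r(o, x) = 12 + 5*x (r(o, x) = 5*x + 12 = 12 + 5*x)
1/(1/(65704 + A(283, r(2, -9)))) = 1/(1/(65704 + (283 + (12 + 5*(-9))))) = 1/(1/(65704 + (283 + (12 - 45)))) = 1/(1/(65704 + (283 - 33))) = 1/(1/(65704 + 250)) = 1/(1/65954) = 65954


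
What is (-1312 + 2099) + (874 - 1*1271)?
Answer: 390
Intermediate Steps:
(-1312 + 2099) + (874 - 1*1271) = 787 + (874 - 1271) = 787 - 397 = 390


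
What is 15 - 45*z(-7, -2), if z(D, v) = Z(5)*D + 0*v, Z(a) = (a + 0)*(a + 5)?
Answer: 15765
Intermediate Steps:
Z(a) = a*(5 + a)
z(D, v) = 50*D (z(D, v) = (5*(5 + 5))*D + 0*v = (5*10)*D + 0 = 50*D + 0 = 50*D)
15 - 45*z(-7, -2) = 15 - 2250*(-7) = 15 - 45*(-350) = 15 + 15750 = 15765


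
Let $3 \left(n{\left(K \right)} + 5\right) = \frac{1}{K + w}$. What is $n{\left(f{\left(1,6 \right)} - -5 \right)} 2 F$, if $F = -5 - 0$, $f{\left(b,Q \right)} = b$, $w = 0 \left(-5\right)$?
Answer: $\frac{445}{9} \approx 49.444$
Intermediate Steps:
$w = 0$
$F = -5$ ($F = -5 + 0 = -5$)
$n{\left(K \right)} = -5 + \frac{1}{3 K}$ ($n{\left(K \right)} = -5 + \frac{1}{3 \left(K + 0\right)} = -5 + \frac{1}{3 K}$)
$n{\left(f{\left(1,6 \right)} - -5 \right)} 2 F = \left(-5 + \frac{1}{3 \left(1 - -5\right)}\right) 2 \left(-5\right) = \left(-5 + \frac{1}{3 \left(1 + 5\right)}\right) \left(-10\right) = \left(-5 + \frac{1}{3 \cdot 6}\right) \left(-10\right) = \left(-5 + \frac{1}{3} \cdot \frac{1}{6}\right) \left(-10\right) = \left(-5 + \frac{1}{18}\right) \left(-10\right) = \left(- \frac{89}{18}\right) \left(-10\right) = \frac{445}{9}$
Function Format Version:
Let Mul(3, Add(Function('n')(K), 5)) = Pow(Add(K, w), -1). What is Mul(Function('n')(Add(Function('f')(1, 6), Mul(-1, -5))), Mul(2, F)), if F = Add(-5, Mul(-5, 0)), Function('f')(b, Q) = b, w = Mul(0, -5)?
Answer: Rational(445, 9) ≈ 49.444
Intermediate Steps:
w = 0
F = -5 (F = Add(-5, 0) = -5)
Function('n')(K) = Add(-5, Mul(Rational(1, 3), Pow(K, -1))) (Function('n')(K) = Add(-5, Mul(Rational(1, 3), Pow(Add(K, 0), -1))) = Add(-5, Mul(Rational(1, 3), Pow(K, -1))))
Mul(Function('n')(Add(Function('f')(1, 6), Mul(-1, -5))), Mul(2, F)) = Mul(Add(-5, Mul(Rational(1, 3), Pow(Add(1, Mul(-1, -5)), -1))), Mul(2, -5)) = Mul(Add(-5, Mul(Rational(1, 3), Pow(Add(1, 5), -1))), -10) = Mul(Add(-5, Mul(Rational(1, 3), Pow(6, -1))), -10) = Mul(Add(-5, Mul(Rational(1, 3), Rational(1, 6))), -10) = Mul(Add(-5, Rational(1, 18)), -10) = Mul(Rational(-89, 18), -10) = Rational(445, 9)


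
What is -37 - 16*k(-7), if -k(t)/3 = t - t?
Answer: -37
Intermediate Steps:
k(t) = 0 (k(t) = -3*(t - t) = -3*0 = 0)
-37 - 16*k(-7) = -37 - 16*0 = -37 + 0 = -37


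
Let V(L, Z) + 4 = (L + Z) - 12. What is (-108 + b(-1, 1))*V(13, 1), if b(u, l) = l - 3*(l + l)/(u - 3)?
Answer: 211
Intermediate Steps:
V(L, Z) = -16 + L + Z (V(L, Z) = -4 + ((L + Z) - 12) = -4 + (-12 + L + Z) = -16 + L + Z)
b(u, l) = l - 6*l/(-3 + u) (b(u, l) = l - 3*2*l/(-3 + u) = l - 6*l/(-3 + u))
(-108 + b(-1, 1))*V(13, 1) = (-108 + 1*(-9 - 1)/(-3 - 1))*(-16 + 13 + 1) = (-108 + 1*(-10)/(-4))*(-2) = (-108 + 1*(-¼)*(-10))*(-2) = (-108 + 5/2)*(-2) = -211/2*(-2) = 211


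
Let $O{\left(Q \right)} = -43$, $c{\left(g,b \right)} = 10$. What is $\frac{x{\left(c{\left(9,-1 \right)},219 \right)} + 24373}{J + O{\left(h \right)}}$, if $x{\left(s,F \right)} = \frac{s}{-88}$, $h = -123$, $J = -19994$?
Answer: $- \frac{357469}{293876} \approx -1.2164$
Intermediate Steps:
$x{\left(s,F \right)} = - \frac{s}{88}$ ($x{\left(s,F \right)} = s \left(- \frac{1}{88}\right) = - \frac{s}{88}$)
$\frac{x{\left(c{\left(9,-1 \right)},219 \right)} + 24373}{J + O{\left(h \right)}} = \frac{\left(- \frac{1}{88}\right) 10 + 24373}{-19994 - 43} = \frac{- \frac{5}{44} + 24373}{-20037} = \frac{1072407}{44} \left(- \frac{1}{20037}\right) = - \frac{357469}{293876}$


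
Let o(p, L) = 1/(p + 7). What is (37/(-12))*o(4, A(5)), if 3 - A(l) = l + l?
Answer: -37/132 ≈ -0.28030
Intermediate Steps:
A(l) = 3 - 2*l (A(l) = 3 - (l + l) = 3 - 2*l)
o(p, L) = 1/(7 + p)
(37/(-12))*o(4, A(5)) = (37/(-12))/(7 + 4) = (37*(-1/12))/11 = -37/12*1/11 = -37/132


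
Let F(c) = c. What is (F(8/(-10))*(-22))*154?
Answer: 13552/5 ≈ 2710.4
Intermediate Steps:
(F(8/(-10))*(-22))*154 = ((8/(-10))*(-22))*154 = ((8*(-⅒))*(-22))*154 = -⅘*(-22)*154 = (88/5)*154 = 13552/5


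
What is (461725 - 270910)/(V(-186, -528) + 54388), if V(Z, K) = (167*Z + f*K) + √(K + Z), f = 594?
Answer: -5539473939/8427757435 - 38163*I*√714/16855514870 ≈ -0.65729 - 6.0499e-5*I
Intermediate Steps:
V(Z, K) = √(K + Z) + 167*Z + 594*K (V(Z, K) = (167*Z + 594*K) + √(K + Z) = √(K + Z) + 167*Z + 594*K)
(461725 - 270910)/(V(-186, -528) + 54388) = (461725 - 270910)/((√(-528 - 186) + 167*(-186) + 594*(-528)) + 54388) = 190815/((√(-714) - 31062 - 313632) + 54388) = 190815/((I*√714 - 31062 - 313632) + 54388) = 190815/((-344694 + I*√714) + 54388) = 190815/(-290306 + I*√714)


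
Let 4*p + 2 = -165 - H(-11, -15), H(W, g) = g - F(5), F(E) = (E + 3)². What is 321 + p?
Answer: 299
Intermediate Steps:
F(E) = (3 + E)²
H(W, g) = -64 + g (H(W, g) = g - (3 + 5)² = g - 1*8² = g - 1*64 = g - 64 = -64 + g)
p = -22 (p = -½ + (-165 - (-64 - 15))/4 = -½ + (-165 - 1*(-79))/4 = -½ + (-165 + 79)/4 = -½ + (¼)*(-86) = -½ - 43/2 = -22)
321 + p = 321 - 22 = 299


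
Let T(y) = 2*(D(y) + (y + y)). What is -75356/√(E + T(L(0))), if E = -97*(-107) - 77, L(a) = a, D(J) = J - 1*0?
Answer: -37678*√10302/5151 ≈ -742.43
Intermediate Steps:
D(J) = J (D(J) = J + 0 = J)
E = 10302 (E = 10379 - 77 = 10302)
T(y) = 6*y (T(y) = 2*(y + (y + y)) = 2*(y + 2*y) = 2*(3*y) = 6*y)
-75356/√(E + T(L(0))) = -75356/√(10302 + 6*0) = -75356/√(10302 + 0) = -75356*√10302/10302 = -37678*√10302/5151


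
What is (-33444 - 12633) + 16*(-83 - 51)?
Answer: -48221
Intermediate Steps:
(-33444 - 12633) + 16*(-83 - 51) = -46077 + 16*(-134) = -46077 - 2144 = -48221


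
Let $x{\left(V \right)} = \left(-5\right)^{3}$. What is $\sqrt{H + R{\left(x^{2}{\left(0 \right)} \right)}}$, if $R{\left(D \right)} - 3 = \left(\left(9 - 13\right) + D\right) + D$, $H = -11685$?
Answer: $2 \sqrt{4891} \approx 139.87$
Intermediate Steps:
$x{\left(V \right)} = -125$
$R{\left(D \right)} = -1 + 2 D$ ($R{\left(D \right)} = 3 + \left(\left(\left(9 - 13\right) + D\right) + D\right) = 3 + \left(\left(-4 + D\right) + D\right) = 3 + \left(-4 + 2 D\right) = -1 + 2 D$)
$\sqrt{H + R{\left(x^{2}{\left(0 \right)} \right)}} = \sqrt{-11685 - \left(1 - 2 \left(-125\right)^{2}\right)} = \sqrt{-11685 + \left(-1 + 2 \cdot 15625\right)} = \sqrt{-11685 + \left(-1 + 31250\right)} = \sqrt{-11685 + 31249} = \sqrt{19564} = 2 \sqrt{4891}$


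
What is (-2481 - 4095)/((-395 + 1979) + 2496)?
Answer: -137/85 ≈ -1.6118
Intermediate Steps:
(-2481 - 4095)/((-395 + 1979) + 2496) = -6576/(1584 + 2496) = -6576/4080 = -6576*1/4080 = -137/85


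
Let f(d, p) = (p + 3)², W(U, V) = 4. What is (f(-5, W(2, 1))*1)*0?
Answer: 0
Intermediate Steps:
f(d, p) = (3 + p)²
(f(-5, W(2, 1))*1)*0 = ((3 + 4)²*1)*0 = (7²*1)*0 = (49*1)*0 = 49*0 = 0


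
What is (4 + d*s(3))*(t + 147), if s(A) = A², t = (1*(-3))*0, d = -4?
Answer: -4704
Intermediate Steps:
t = 0 (t = -3*0 = 0)
(4 + d*s(3))*(t + 147) = (4 - 4*3²)*(0 + 147) = (4 - 4*9)*147 = (4 - 36)*147 = -32*147 = -4704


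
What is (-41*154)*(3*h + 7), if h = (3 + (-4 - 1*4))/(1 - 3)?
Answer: -91553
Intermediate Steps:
h = 5/2 (h = (3 + (-4 - 4))/(-2) = (3 - 8)*(-½) = -5*(-½) = 5/2 ≈ 2.5000)
(-41*154)*(3*h + 7) = (-41*154)*(3*(5/2) + 7) = -6314*(15/2 + 7) = -6314*29/2 = -91553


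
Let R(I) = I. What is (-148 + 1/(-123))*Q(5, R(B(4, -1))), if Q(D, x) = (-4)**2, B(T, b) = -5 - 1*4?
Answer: -291280/123 ≈ -2368.1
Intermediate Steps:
B(T, b) = -9 (B(T, b) = -5 - 4 = -9)
Q(D, x) = 16
(-148 + 1/(-123))*Q(5, R(B(4, -1))) = (-148 + 1/(-123))*16 = (-148 - 1/123)*16 = -18205/123*16 = -291280/123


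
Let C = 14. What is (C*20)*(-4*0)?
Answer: 0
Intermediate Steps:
(C*20)*(-4*0) = (14*20)*(-4*0) = 280*0 = 0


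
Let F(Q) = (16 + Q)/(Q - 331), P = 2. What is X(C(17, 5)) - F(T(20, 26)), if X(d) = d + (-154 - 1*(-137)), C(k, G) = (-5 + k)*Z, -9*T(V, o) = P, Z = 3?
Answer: 56781/2981 ≈ 19.048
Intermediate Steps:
T(V, o) = -2/9 (T(V, o) = -1/9*2 = -2/9)
C(k, G) = -15 + 3*k (C(k, G) = (-5 + k)*3 = -15 + 3*k)
X(d) = -17 + d (X(d) = d + (-154 + 137) = d - 17 = -17 + d)
F(Q) = (16 + Q)/(-331 + Q)
X(C(17, 5)) - F(T(20, 26)) = (-17 + (-15 + 3*17)) - (16 - 2/9)/(-331 - 2/9) = (-17 + (-15 + 51)) - 142/((-2981/9)*9) = (-17 + 36) - (-9)*142/(2981*9) = 19 - 1*(-142/2981) = 19 + 142/2981 = 56781/2981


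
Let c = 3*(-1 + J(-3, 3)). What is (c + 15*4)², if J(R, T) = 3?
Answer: 4356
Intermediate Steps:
c = 6 (c = 3*(-1 + 3) = 3*2 = 6)
(c + 15*4)² = (6 + 15*4)² = (6 + 60)² = 66² = 4356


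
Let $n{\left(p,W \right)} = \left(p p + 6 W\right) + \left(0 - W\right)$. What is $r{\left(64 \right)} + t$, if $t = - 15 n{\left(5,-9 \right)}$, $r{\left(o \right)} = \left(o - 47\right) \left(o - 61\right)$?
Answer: $351$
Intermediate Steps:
$r{\left(o \right)} = \left(-61 + o\right) \left(-47 + o\right)$ ($r{\left(o \right)} = \left(-47 + o\right) \left(-61 + o\right) = \left(-61 + o\right) \left(-47 + o\right)$)
$n{\left(p,W \right)} = p^{2} + 5 W$ ($n{\left(p,W \right)} = \left(p^{2} + 6 W\right) - W = p^{2} + 5 W$)
$t = 300$ ($t = - 15 \left(5^{2} + 5 \left(-9\right)\right) = - 15 \left(25 - 45\right) = \left(-15\right) \left(-20\right) = 300$)
$r{\left(64 \right)} + t = \left(2867 + 64^{2} - 6912\right) + 300 = \left(2867 + 4096 - 6912\right) + 300 = 51 + 300 = 351$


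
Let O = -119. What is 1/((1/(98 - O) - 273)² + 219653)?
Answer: 47089/13852617717 ≈ 3.3993e-6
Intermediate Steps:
1/((1/(98 - O) - 273)² + 219653) = 1/((1/(98 - 1*(-119)) - 273)² + 219653) = 1/((1/(98 + 119) - 273)² + 219653) = 1/((1/217 - 273)² + 219653) = 1/((-59240/217)² + 219653) = 1/(3509377600/47089 + 219653) = 1/(13852617717/47089) = 47089/13852617717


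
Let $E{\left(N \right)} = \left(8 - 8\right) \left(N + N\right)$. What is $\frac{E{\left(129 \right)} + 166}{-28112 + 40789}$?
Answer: $\frac{166}{12677} \approx 0.013095$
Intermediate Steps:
$E{\left(N \right)} = 0$ ($E{\left(N \right)} = 0 \cdot 2 N = 0$)
$\frac{E{\left(129 \right)} + 166}{-28112 + 40789} = \frac{0 + 166}{-28112 + 40789} = \frac{166}{12677}$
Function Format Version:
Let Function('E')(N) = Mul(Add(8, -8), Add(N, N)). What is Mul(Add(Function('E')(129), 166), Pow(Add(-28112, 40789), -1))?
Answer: Rational(166, 12677) ≈ 0.013095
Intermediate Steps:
Function('E')(N) = 0 (Function('E')(N) = Mul(0, Mul(2, N)) = 0)
Mul(Add(Function('E')(129), 166), Pow(Add(-28112, 40789), -1)) = Mul(Add(0, 166), Pow(Add(-28112, 40789), -1)) = Mul(166, Pow(12677, -1)) = Mul(166, Rational(1, 12677)) = Rational(166, 12677)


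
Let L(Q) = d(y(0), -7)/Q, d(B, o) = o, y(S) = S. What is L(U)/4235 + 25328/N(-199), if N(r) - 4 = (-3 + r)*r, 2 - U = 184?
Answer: 1394453141/2213321110 ≈ 0.63003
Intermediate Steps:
U = -182 (U = 2 - 1*184 = 2 - 184 = -182)
L(Q) = -7/Q
N(r) = 4 + r*(-3 + r) (N(r) = 4 + (-3 + r)*r = 4 + r*(-3 + r))
L(U)/4235 + 25328/N(-199) = -7/(-182)/4235 + 25328/(4 + (-199)**2 - 3*(-199)) = -7*(-1/182)*(1/4235) + 25328/(4 + 39601 + 597) = (1/26)*(1/4235) + 25328/40202 = 1/110110 + 25328*(1/40202) = 1/110110 + 12664/20101 = 1394453141/2213321110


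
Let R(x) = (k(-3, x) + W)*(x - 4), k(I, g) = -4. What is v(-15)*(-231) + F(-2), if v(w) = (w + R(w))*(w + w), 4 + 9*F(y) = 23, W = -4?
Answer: 8544709/9 ≈ 9.4941e+5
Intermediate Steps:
F(y) = 19/9 (F(y) = -4/9 + (⅑)*23 = -4/9 + 23/9 = 19/9)
R(x) = 32 - 8*x (R(x) = (-4 - 4)*(x - 4) = -8*(-4 + x) = 32 - 8*x)
v(w) = 2*w*(32 - 7*w) (v(w) = (w + (32 - 8*w))*(w + w) = (32 - 7*w)*(2*w) = 2*w*(32 - 7*w))
v(-15)*(-231) + F(-2) = (2*(-15)*(32 - 7*(-15)))*(-231) + 19/9 = (2*(-15)*(32 + 105))*(-231) + 19/9 = (2*(-15)*137)*(-231) + 19/9 = -4110*(-231) + 19/9 = 949410 + 19/9 = 8544709/9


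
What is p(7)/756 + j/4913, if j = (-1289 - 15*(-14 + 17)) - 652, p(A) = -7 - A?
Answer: -112157/265302 ≈ -0.42275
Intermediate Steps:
j = -1986 (j = (-1289 - 15*3) - 652 = (-1289 - 45) - 652 = -1334 - 652 = -1986)
p(7)/756 + j/4913 = (-7 - 1*7)/756 - 1986/4913 = (-7 - 7)*(1/756) - 1986*1/4913 = -14*1/756 - 1986/4913 = -1/54 - 1986/4913 = -112157/265302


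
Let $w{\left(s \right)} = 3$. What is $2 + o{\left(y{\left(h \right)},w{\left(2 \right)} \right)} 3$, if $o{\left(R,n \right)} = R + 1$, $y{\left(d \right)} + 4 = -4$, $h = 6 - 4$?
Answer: $-19$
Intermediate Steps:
$h = 2$
$y{\left(d \right)} = -8$ ($y{\left(d \right)} = -4 - 4 = -8$)
$o{\left(R,n \right)} = 1 + R$
$2 + o{\left(y{\left(h \right)},w{\left(2 \right)} \right)} 3 = 2 + \left(1 - 8\right) 3 = 2 - 21 = -19$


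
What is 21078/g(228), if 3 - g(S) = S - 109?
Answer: -10539/58 ≈ -181.71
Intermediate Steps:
g(S) = 112 - S (g(S) = 3 - (S - 109) = 3 - (-109 + S) = 3 + (109 - S) = 112 - S)
21078/g(228) = 21078/(112 - 1*228) = 21078/(112 - 228) = 21078/(-116) = 21078*(-1/116) = -10539/58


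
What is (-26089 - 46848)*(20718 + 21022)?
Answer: -3044390380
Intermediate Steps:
(-26089 - 46848)*(20718 + 21022) = -72937*41740 = -3044390380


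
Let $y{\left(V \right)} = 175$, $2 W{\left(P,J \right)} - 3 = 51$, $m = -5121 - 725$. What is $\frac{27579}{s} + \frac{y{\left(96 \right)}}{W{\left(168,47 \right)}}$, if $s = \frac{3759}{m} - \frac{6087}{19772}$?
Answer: $- \frac{1593532299049}{54953775} \approx -28998.0$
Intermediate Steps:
$m = -5846$ ($m = -5121 - 725 = -5846$)
$s = - \frac{54953775}{57793556}$ ($s = \frac{3759}{-5846} - \frac{6087}{19772} = 3759 \left(- \frac{1}{5846}\right) - \frac{6087}{19772} = - \frac{3759}{5846} - \frac{6087}{19772} = - \frac{54953775}{57793556} \approx -0.95086$)
$W{\left(P,J \right)} = 27$ ($W{\left(P,J \right)} = \frac{3}{2} + \frac{1}{2} \cdot 51 = \frac{3}{2} + \frac{51}{2} = 27$)
$\frac{27579}{s} + \frac{y{\left(96 \right)}}{W{\left(168,47 \right)}} = \frac{27579}{- \frac{54953775}{57793556}} + \frac{175}{27} = 27579 \left(- \frac{57793556}{54953775}\right) + 175 \cdot \frac{1}{27} = - \frac{531296160308}{18317925} + \frac{175}{27} = - \frac{1593532299049}{54953775}$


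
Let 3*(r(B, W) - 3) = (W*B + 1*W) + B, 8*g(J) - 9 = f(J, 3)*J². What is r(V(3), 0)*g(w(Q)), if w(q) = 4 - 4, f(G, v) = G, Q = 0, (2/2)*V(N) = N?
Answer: 9/2 ≈ 4.5000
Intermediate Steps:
V(N) = N
w(q) = 0
g(J) = 9/8 + J³/8 (g(J) = 9/8 + (J*J²)/8 = 9/8 + J³/8)
r(B, W) = 3 + B/3 + W/3 + B*W/3 (r(B, W) = 3 + ((W*B + 1*W) + B)/3 = 3 + ((B*W + W) + B)/3 = 3 + ((W + B*W) + B)/3 = 3 + (B + W + B*W)/3 = 3 + (B/3 + W/3 + B*W/3) = 3 + B/3 + W/3 + B*W/3)
r(V(3), 0)*g(w(Q)) = (3 + (⅓)*3 + (⅓)*0 + (⅓)*3*0)*(9/8 + (⅛)*0³) = (3 + 1 + 0 + 0)*(9/8 + (⅛)*0) = 4*(9/8 + 0) = 4*(9/8) = 9/2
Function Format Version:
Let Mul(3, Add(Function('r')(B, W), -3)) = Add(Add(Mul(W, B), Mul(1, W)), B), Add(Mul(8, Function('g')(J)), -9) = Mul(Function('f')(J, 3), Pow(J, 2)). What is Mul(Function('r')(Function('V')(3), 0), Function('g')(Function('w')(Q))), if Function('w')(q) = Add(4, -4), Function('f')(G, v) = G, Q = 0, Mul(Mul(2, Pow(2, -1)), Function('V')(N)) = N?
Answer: Rational(9, 2) ≈ 4.5000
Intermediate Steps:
Function('V')(N) = N
Function('w')(q) = 0
Function('g')(J) = Add(Rational(9, 8), Mul(Rational(1, 8), Pow(J, 3))) (Function('g')(J) = Add(Rational(9, 8), Mul(Rational(1, 8), Mul(J, Pow(J, 2)))) = Add(Rational(9, 8), Mul(Rational(1, 8), Pow(J, 3))))
Function('r')(B, W) = Add(3, Mul(Rational(1, 3), B), Mul(Rational(1, 3), W), Mul(Rational(1, 3), B, W)) (Function('r')(B, W) = Add(3, Mul(Rational(1, 3), Add(Add(Mul(W, B), Mul(1, W)), B))) = Add(3, Mul(Rational(1, 3), Add(Add(Mul(B, W), W), B))) = Add(3, Mul(Rational(1, 3), Add(Add(W, Mul(B, W)), B))) = Add(3, Mul(Rational(1, 3), Add(B, W, Mul(B, W)))) = Add(3, Add(Mul(Rational(1, 3), B), Mul(Rational(1, 3), W), Mul(Rational(1, 3), B, W))) = Add(3, Mul(Rational(1, 3), B), Mul(Rational(1, 3), W), Mul(Rational(1, 3), B, W)))
Mul(Function('r')(Function('V')(3), 0), Function('g')(Function('w')(Q))) = Mul(Add(3, Mul(Rational(1, 3), 3), Mul(Rational(1, 3), 0), Mul(Rational(1, 3), 3, 0)), Add(Rational(9, 8), Mul(Rational(1, 8), Pow(0, 3)))) = Mul(Add(3, 1, 0, 0), Add(Rational(9, 8), Mul(Rational(1, 8), 0))) = Mul(4, Add(Rational(9, 8), 0)) = Mul(4, Rational(9, 8)) = Rational(9, 2)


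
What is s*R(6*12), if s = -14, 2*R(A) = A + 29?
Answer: -707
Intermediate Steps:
R(A) = 29/2 + A/2 (R(A) = (A + 29)/2 = (29 + A)/2 = 29/2 + A/2)
s*R(6*12) = -14*(29/2 + (6*12)/2) = -14*(29/2 + (½)*72) = -14*(29/2 + 36) = -14*101/2 = -707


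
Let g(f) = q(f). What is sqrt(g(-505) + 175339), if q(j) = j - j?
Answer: sqrt(175339) ≈ 418.73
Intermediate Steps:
q(j) = 0
g(f) = 0
sqrt(g(-505) + 175339) = sqrt(0 + 175339) = sqrt(175339)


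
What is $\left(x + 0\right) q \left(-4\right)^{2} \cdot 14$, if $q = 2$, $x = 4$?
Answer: $1792$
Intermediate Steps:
$\left(x + 0\right) q \left(-4\right)^{2} \cdot 14 = \left(4 + 0\right) 2 \left(-4\right)^{2} \cdot 14 = 4 \cdot 2 \cdot 16 \cdot 14 = 8 \cdot 16 \cdot 14 = 128 \cdot 14 = 1792$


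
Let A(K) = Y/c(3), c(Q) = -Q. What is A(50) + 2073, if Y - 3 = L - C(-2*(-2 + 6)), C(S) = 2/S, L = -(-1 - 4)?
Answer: 8281/4 ≈ 2070.3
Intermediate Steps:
L = 5 (L = -1*(-5) = 5)
Y = 33/4 (Y = 3 + (5 - 2/((-2*(-2 + 6)))) = 3 + (5 - 2/((-2*4))) = 3 + (5 - 2/(-8)) = 3 + (5 - 2*(-1)/8) = 3 + (5 - 1*(-1/4)) = 3 + (5 + 1/4) = 3 + 21/4 = 33/4 ≈ 8.2500)
A(K) = -11/4 (A(K) = 33/(4*((-1*3))) = (33/4)/(-3) = (33/4)*(-1/3) = -11/4)
A(50) + 2073 = -11/4 + 2073 = 8281/4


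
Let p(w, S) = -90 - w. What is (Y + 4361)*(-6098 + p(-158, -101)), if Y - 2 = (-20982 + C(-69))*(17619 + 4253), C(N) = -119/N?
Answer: 63641542913610/23 ≈ 2.7670e+12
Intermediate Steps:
Y = -31662760070/69 (Y = 2 + (-20982 - 119/(-69))*(17619 + 4253) = 2 + (-20982 - 119*(-1/69))*21872 = 2 + (-20982 + 119/69)*21872 = 2 - 1447639/69*21872 = 2 - 31662760208/69 = -31662760070/69 ≈ -4.5888e+8)
(Y + 4361)*(-6098 + p(-158, -101)) = (-31662760070/69 + 4361)*(-6098 + (-90 - 1*(-158))) = -31662459161*(-6098 + (-90 + 158))/69 = -31662459161*(-6098 + 68)/69 = -31662459161/69*(-6030) = 63641542913610/23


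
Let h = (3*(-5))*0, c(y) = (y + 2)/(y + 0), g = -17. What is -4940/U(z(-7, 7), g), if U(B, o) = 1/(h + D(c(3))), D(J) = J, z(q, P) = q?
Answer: -24700/3 ≈ -8233.3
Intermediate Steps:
c(y) = (2 + y)/y
h = 0 (h = -15*0 = 0)
U(B, o) = ⅗ (U(B, o) = 1/(0 + (2 + 3)/3) = 1/(0 + (⅓)*5) = 1/(0 + 5/3) = 1/(5/3) = ⅗)
-4940/U(z(-7, 7), g) = -4940/⅗ = -4940*5/3 = -24700/3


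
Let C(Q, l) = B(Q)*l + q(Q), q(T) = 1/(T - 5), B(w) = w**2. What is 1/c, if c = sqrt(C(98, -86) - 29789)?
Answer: -I*sqrt(115644291)/9947896 ≈ -0.001081*I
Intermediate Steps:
q(T) = 1/(-5 + T)
C(Q, l) = 1/(-5 + Q) + l*Q**2 (C(Q, l) = Q**2*l + 1/(-5 + Q) = l*Q**2 + 1/(-5 + Q) = 1/(-5 + Q) + l*Q**2)
c = 8*I*sqrt(115644291)/93 (c = sqrt((1 - 86*98**2*(-5 + 98))/(-5 + 98) - 29789) = sqrt((1 - 86*9604*93)/93 - 29789) = sqrt((1 - 76812792)/93 - 29789) = sqrt((1/93)*(-76812791) - 29789) = sqrt(-76812791/93 - 29789) = sqrt(-79583168/93) = 8*I*sqrt(115644291)/93 ≈ 925.06*I)
1/c = 1/(8*I*sqrt(115644291)/93) = -I*sqrt(115644291)/9947896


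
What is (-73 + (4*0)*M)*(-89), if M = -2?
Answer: 6497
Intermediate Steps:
(-73 + (4*0)*M)*(-89) = (-73 + (4*0)*(-2))*(-89) = (-73 + 0*(-2))*(-89) = (-73 + 0)*(-89) = -73*(-89) = 6497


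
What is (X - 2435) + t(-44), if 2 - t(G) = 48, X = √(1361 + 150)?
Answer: -2481 + √1511 ≈ -2442.1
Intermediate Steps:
X = √1511 ≈ 38.872
t(G) = -46 (t(G) = 2 - 1*48 = 2 - 48 = -46)
(X - 2435) + t(-44) = (√1511 - 2435) - 46 = (-2435 + √1511) - 46 = -2481 + √1511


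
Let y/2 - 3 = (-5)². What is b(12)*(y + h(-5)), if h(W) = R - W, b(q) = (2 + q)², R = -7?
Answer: 10584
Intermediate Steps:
y = 56 (y = 6 + 2*(-5)² = 6 + 2*25 = 6 + 50 = 56)
h(W) = -7 - W
b(12)*(y + h(-5)) = (2 + 12)²*(56 + (-7 - 1*(-5))) = 14²*(56 + (-7 + 5)) = 196*(56 - 2) = 196*54 = 10584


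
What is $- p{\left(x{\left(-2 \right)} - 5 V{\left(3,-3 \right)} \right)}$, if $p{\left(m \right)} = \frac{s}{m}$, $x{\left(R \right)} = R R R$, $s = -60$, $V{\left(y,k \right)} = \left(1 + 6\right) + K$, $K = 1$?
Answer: $- \frac{5}{4} \approx -1.25$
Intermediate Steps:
$V{\left(y,k \right)} = 8$ ($V{\left(y,k \right)} = \left(1 + 6\right) + 1 = 7 + 1 = 8$)
$x{\left(R \right)} = R^{3}$ ($x{\left(R \right)} = R^{2} R = R^{3}$)
$p{\left(m \right)} = - \frac{60}{m}$
$- p{\left(x{\left(-2 \right)} - 5 V{\left(3,-3 \right)} \right)} = - \frac{-60}{\left(-2\right)^{3} - 40} = - \frac{-60}{-8 - 40} = - \frac{-60}{-48} = - \frac{\left(-60\right) \left(-1\right)}{48} = \left(-1\right) \frac{5}{4} = - \frac{5}{4}$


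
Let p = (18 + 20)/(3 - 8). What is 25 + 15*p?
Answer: -89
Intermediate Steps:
p = -38/5 (p = 38/(-5) = 38*(-⅕) = -38/5 ≈ -7.6000)
25 + 15*p = 25 + 15*(-38/5) = 25 - 114 = -89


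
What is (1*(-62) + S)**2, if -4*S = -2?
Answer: 15129/4 ≈ 3782.3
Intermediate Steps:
S = 1/2 (S = -1/4*(-2) = 1/2 ≈ 0.50000)
(1*(-62) + S)**2 = (1*(-62) + 1/2)**2 = (-62 + 1/2)**2 = (-123/2)**2 = 15129/4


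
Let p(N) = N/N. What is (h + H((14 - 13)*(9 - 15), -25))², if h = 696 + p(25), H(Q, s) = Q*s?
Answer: 717409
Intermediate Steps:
p(N) = 1
h = 697 (h = 696 + 1 = 697)
(h + H((14 - 13)*(9 - 15), -25))² = (697 + ((14 - 13)*(9 - 15))*(-25))² = (697 + (1*(-6))*(-25))² = (697 - 6*(-25))² = (697 + 150)² = 847² = 717409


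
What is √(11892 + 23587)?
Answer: √35479 ≈ 188.36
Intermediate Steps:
√(11892 + 23587) = √35479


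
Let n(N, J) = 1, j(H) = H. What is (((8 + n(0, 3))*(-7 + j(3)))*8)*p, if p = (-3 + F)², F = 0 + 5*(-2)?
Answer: -48672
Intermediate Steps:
F = -10 (F = 0 - 10 = -10)
p = 169 (p = (-3 - 10)² = (-13)² = 169)
(((8 + n(0, 3))*(-7 + j(3)))*8)*p = (((8 + 1)*(-7 + 3))*8)*169 = ((9*(-4))*8)*169 = -36*8*169 = -288*169 = -48672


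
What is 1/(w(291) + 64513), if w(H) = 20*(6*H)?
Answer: 1/99433 ≈ 1.0057e-5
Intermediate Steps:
w(H) = 120*H
1/(w(291) + 64513) = 1/(120*291 + 64513) = 1/(34920 + 64513) = 1/99433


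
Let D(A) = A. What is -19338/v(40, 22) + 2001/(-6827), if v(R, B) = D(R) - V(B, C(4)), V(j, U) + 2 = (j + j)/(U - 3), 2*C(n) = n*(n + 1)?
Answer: -462321966/853375 ≈ -541.76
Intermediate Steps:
C(n) = n*(1 + n)/2 (C(n) = (n*(n + 1))/2 = (n*(1 + n))/2 = n*(1 + n)/2)
V(j, U) = -2 + 2*j/(-3 + U) (V(j, U) = -2 + (j + j)/(U - 3) = -2 + (2*j)/(-3 + U) = -2 + 2*j/(-3 + U))
v(R, B) = 2 + R - 2*B/7 (v(R, B) = R - 2*(3 + B - 4*(1 + 4)/2)/(-3 + (1/2)*4*(1 + 4)) = R - 2*(3 + B - 4*5/2)/(-3 + (1/2)*4*5) = R - 2*(3 + B - 1*10)/(-3 + 10) = R - 2*(3 + B - 10)/7 = R - 2*(-7 + B)/7 = R - (-2 + 2*B/7) = R + (2 - 2*B/7) = 2 + R - 2*B/7)
-19338/v(40, 22) + 2001/(-6827) = -19338/(2 + 40 - 2/7*22) + 2001/(-6827) = -19338/(2 + 40 - 44/7) + 2001*(-1/6827) = -19338/250/7 - 2001/6827 = -19338*7/250 - 2001/6827 = -67683/125 - 2001/6827 = -462321966/853375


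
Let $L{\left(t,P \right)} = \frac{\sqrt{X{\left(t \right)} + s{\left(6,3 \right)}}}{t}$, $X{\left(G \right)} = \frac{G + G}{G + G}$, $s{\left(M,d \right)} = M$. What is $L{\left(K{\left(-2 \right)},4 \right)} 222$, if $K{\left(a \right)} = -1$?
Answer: $- 222 \sqrt{7} \approx -587.36$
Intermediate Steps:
$X{\left(G \right)} = 1$ ($X{\left(G \right)} = \frac{2 G}{2 G} = 2 G \frac{1}{2 G} = 1$)
$L{\left(t,P \right)} = \frac{\sqrt{7}}{t}$ ($L{\left(t,P \right)} = \frac{\sqrt{1 + 6}}{t} = \frac{\sqrt{7}}{t}$)
$L{\left(K{\left(-2 \right)},4 \right)} 222 = \frac{\sqrt{7}}{-1} \cdot 222 = \sqrt{7} \left(-1\right) 222 = - \sqrt{7} \cdot 222 = - 222 \sqrt{7}$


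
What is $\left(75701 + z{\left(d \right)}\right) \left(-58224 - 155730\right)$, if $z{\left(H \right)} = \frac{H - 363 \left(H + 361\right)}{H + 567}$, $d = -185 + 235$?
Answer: $- \frac{9961350350796}{617} \approx -1.6145 \cdot 10^{10}$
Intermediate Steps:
$d = 50$
$z{\left(H \right)} = \frac{-131043 - 362 H}{567 + H}$ ($z{\left(H \right)} = \frac{H - 363 \left(361 + H\right)}{567 + H} = \frac{H - \left(131043 + 363 H\right)}{567 + H} = \frac{-131043 - 362 H}{567 + H}$)
$\left(75701 + z{\left(d \right)}\right) \left(-58224 - 155730\right) = \left(75701 + \frac{-131043 - 18100}{567 + 50}\right) \left(-58224 - 155730\right) = \left(75701 + \frac{-131043 - 18100}{617}\right) \left(-213954\right) = \left(75701 + \frac{1}{617} \left(-149143\right)\right) \left(-213954\right) = \left(75701 - \frac{149143}{617}\right) \left(-213954\right) = \frac{46558374}{617} \left(-213954\right) = - \frac{9961350350796}{617}$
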